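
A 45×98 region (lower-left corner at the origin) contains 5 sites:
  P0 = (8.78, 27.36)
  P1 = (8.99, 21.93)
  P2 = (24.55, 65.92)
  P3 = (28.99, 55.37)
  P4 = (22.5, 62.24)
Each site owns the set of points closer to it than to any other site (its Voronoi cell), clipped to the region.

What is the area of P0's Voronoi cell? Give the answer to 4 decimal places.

Area of P0's cell: 594.6219

1. box [0,45]×[0,98]: [(0, 0) (45, 0) (45, 98) (0, 98)]
2. ⊥bis P0·P1 via (8.885,24.645): [(0, 24.3014) (45, 26.0417) (45, 98) (0, 98)]  |A|=3277.2804
3. ⊥bis P0·P2 via (16.665,46.64): [(0, 53.4555) (0, 24.3014) (45, 26.0417) (45, 35.0517)]  |A|=858.6943
4. ⊥bis P0·P3 via (18.885,41.365): [(4.9128, 51.4463) (0, 53.4555) (0, 24.3014) (40.3704, 25.8627)]  |A|=615.7057
5. ⊥bis P0·P4 via (15.64,44.8): [(12.3075, 46.1108) (0, 50.952) (0, 24.3014) (40.3704, 25.8627)]  |A|=594.6219
6. canonical 4-gon: [(12.3075, 46.1108) (0, 50.952) (0, 24.3014) (40.3704, 25.8627)]
7. shoelace: 594.6219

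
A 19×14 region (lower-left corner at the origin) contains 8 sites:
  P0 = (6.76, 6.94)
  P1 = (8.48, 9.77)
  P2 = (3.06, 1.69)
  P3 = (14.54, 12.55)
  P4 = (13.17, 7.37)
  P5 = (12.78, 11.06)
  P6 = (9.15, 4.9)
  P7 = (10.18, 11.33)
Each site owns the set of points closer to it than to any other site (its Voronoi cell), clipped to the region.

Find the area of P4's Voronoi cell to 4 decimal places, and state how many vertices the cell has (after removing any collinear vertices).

1. box [0,19]×[0,14]: [(0, 0) (19, 0) (19, 14) (0, 14)]
2. ⊥bis P4·P0 via (9.965,7.155): [(10.445, 0) (19, 0) (19, 14) (9.5058, 14)]  |A|=126.3444
3. ⊥bis P4·P1 via (10.825,8.57): [(9.9808, 6.9202) (10.445, 0) (19, 0) (19, 14) (13.6037, 14)]  |A|=111.8384
4. ⊥bis P4·P2 via (8.115,4.53): [(9.9808, 6.9202) (10.4158, 0.4347) (10.66, 0) (19, 0) (19, 14) (13.6037, 14)]  |A|=111.7917
5. ⊥bis P4·P3 via (13.855,9.96): [(11.8127, 10.5001) (9.9808, 6.9202) (10.4158, 0.4347) (10.66, 0) (19, 0) (19, 8.5993)]  |A|=82.9401
6. ⊥bis P4·P5 via (12.975,9.215): [(15.6163, 9.4942) (11.051, 9.0117) (9.9808, 6.9202) (10.4158, 0.4347) (10.66, 0) (19, 0) (19, 8.5993)]  |A|=79.7262
7. ⊥bis P4·P6 via (11.16,6.135): [(15.6163, 9.4942) (11.051, 9.0117) (10.2974, 7.5389) (14.9295, 0) (19, 0) (19, 8.5993)]  |A|=61.6294
8. ⊥bis P4·P7 via (11.675,9.35): [(15.6163, 9.4942) (11.2555, 9.0333) (10.9403, 8.7952) (10.2974, 7.5389) (14.9295, 0) (19, 0) (19, 8.5993)]  |A|=61.6085
9. canonical 7-gon: [(15.6163, 9.4942) (11.2555, 9.0333) (10.9403, 8.7952) (10.2974, 7.5389) (14.9295, 0) (19, 0) (19, 8.5993)]
10. shoelace: 61.6085

Area of P4's cell: 61.6085 (7 vertices)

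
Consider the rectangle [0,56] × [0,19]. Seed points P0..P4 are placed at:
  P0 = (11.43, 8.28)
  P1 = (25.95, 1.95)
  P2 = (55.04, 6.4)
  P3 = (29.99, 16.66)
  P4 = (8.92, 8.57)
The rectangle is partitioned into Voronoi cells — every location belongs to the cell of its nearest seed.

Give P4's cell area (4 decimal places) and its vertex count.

Area of P4's cell: 195.6849 (4 vertices)

1. box [0,56]×[0,19]: [(0, 0) (56, 0) (56, 19) (0, 19)]
2. ⊥bis P4·P0 via (10.175,8.425): [(0, 0) (9.2016, 0) (11.3968, 19) (0, 19)]  |A|=195.6849
3. ⊥bis P4·P1 via (17.435,5.26): [(0, 0) (9.2016, 0) (11.3968, 19) (0, 19)]  |A|=195.6849
4. ⊥bis P4·P2 via (31.98,7.485): [(0, 0) (9.2016, 0) (11.3968, 19) (0, 19)]  |A|=195.6849
5. ⊥bis P4·P3 via (19.455,12.615): [(0, 0) (9.2016, 0) (11.3968, 19) (0, 19)]  |A|=195.6849
6. canonical 4-gon: [(0, 0) (9.2016, 0) (11.3968, 19) (0, 19)]
7. shoelace: 195.6849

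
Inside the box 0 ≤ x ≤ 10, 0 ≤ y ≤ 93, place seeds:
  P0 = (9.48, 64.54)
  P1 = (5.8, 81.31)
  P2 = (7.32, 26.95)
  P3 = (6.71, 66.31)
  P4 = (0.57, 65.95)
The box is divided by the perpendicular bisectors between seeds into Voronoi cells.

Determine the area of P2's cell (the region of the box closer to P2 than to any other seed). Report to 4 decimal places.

Area of P2's cell: 458.9438

1. box [0,10]×[0,93]: [(0, 0) (10, 0) (10, 93) (0, 93)]
2. ⊥bis P2·P0 via (8.4,45.745): [(0, 46.2277) (0, 0) (10, 0) (10, 45.6531)]  |A|=459.4037
3. ⊥bis P2·P1 via (6.56,54.13): [(0, 46.2277) (0, 0) (10, 0) (10, 45.6531)]  |A|=459.4037
4. ⊥bis P2·P3 via (7.015,46.63): [(0, 46.2277) (0, 0) (10, 0) (10, 45.6531)]  |A|=459.4037
5. ⊥bis P2·P4 via (3.945,46.45): [(1.9974, 46.1129) (0, 45.7672) (0, 0) (10, 0) (10, 45.6531)]  |A|=458.9438
6. canonical 5-gon: [(1.9974, 46.1129) (0, 45.7672) (0, 0) (10, 0) (10, 45.6531)]
7. shoelace: 458.9438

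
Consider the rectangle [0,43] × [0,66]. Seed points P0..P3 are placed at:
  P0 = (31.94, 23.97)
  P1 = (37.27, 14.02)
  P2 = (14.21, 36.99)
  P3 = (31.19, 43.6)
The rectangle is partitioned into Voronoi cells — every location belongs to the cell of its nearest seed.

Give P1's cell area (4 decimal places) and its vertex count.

1. box [0,43]×[0,66]: [(0, 0) (43, 0) (43, 66) (0, 66)]
2. ⊥bis P1·P0 via (34.605,18.995): [(0, 0.4578) (0, 0) (43, 0) (43, 23.492)]  |A|=514.9222
3. ⊥bis P1·P2 via (25.74,25.505): [(1.6951, 1.3659) (0.3345, 0) (43, 0) (43, 23.492)]  |A|=514.3057
4. ⊥bis P1·P3 via (34.23,28.81): [(1.6951, 1.3659) (0.3345, 0) (43, 0) (43, 23.492)]  |A|=514.3057
5. canonical 4-gon: [(1.6951, 1.3659) (0.3345, 0) (43, 0) (43, 23.492)]
6. shoelace: 514.3057

Area of P1's cell: 514.3057 (4 vertices)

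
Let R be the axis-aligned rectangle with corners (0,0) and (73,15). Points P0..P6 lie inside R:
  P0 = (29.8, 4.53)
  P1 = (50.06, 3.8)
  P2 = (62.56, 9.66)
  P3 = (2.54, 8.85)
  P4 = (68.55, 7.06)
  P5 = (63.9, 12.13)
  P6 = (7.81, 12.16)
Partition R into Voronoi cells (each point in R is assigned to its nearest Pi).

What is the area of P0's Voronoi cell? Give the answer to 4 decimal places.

Area of P0's cell: 323.0754

1. box [0,73]×[0,15]: [(0, 0) (73, 0) (73, 15) (0, 15)]
2. ⊥bis P0·P1 via (39.93,4.165): [(0, 0) (39.7799, 0) (40.3204, 15) (0, 15)]  |A|=600.7525
3. ⊥bis P0·P2 via (46.18,7.095): [(0, 0) (39.7799, 0) (40.3204, 15) (0, 15)]  |A|=600.7525
4. ⊥bis P0·P3 via (16.17,6.69): [(15.1098, 0) (39.7799, 0) (40.3204, 15) (17.4869, 15)]  |A|=356.277
5. ⊥bis P0·P4 via (49.175,5.795): [(15.1098, 0) (39.7799, 0) (40.3204, 15) (17.4869, 15)]  |A|=356.277
6. ⊥bis P0·P5 via (46.85,8.33): [(15.1098, 0) (39.7799, 0) (40.3204, 15) (17.4869, 15)]  |A|=356.277
7. ⊥bis P0·P6 via (18.805,8.345): [(15.9095, 0) (39.7799, 0) (40.3204, 15) (21.1141, 15)]  |A|=323.0754
8. canonical 4-gon: [(15.9095, 0) (39.7799, 0) (40.3204, 15) (21.1141, 15)]
9. shoelace: 323.0754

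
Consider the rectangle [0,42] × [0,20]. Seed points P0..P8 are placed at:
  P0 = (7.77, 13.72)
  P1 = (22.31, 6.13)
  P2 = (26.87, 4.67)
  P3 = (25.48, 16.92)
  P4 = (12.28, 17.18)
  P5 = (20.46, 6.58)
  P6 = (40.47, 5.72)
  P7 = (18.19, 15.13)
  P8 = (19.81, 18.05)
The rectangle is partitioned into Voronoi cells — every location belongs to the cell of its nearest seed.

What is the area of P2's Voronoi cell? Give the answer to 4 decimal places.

1. box [0,42]×[0,20]: [(0, 0) (42, 0) (42, 20) (0, 20)]
2. ⊥bis P2·P0 via (17.32,9.195): [(12.9632, 0) (42, 0) (42, 20) (22.4396, 20)]  |A|=485.9715
3. ⊥bis P2·P1 via (24.59,5.4): [(22.8611, 0) (42, 0) (42, 20) (29.2646, 20)]  |A|=318.7439
4. ⊥bis P2·P3 via (26.175,10.795): [(26.3227, 10.8118) (22.8611, 0) (42, 0) (42, 12.5907)]  |A|=202.1565
5. ⊥bis P2·P4 via (19.575,10.925): [(26.3227, 10.8118) (22.8611, 0) (42, 0) (42, 12.5907)]  |A|=202.1565
6. ⊥bis P2·P5 via (23.665,5.625): [(26.3227, 10.8118) (22.8611, 0) (42, 0) (42, 12.5907)]  |A|=202.1565
7. ⊥bis P2·P6 via (33.67,5.195): [(33.1763, 11.5894) (26.3227, 10.8118) (22.8611, 0) (34.0711, 0)]  |A|=100.6627
8. ⊥bis P2·P7 via (22.53,9.9): [(33.1763, 11.5894) (26.3227, 10.8118) (22.8611, 0) (34.0711, 0)]  |A|=100.6627
9. ⊥bis P2·P8 via (23.34,11.36): [(33.1763, 11.5894) (26.3227, 10.8118) (22.8611, 0) (34.0711, 0)]  |A|=100.6627
10. canonical 4-gon: [(33.1763, 11.5894) (26.3227, 10.8118) (22.8611, 0) (34.0711, 0)]
11. shoelace: 100.6627

Area of P2's cell: 100.6627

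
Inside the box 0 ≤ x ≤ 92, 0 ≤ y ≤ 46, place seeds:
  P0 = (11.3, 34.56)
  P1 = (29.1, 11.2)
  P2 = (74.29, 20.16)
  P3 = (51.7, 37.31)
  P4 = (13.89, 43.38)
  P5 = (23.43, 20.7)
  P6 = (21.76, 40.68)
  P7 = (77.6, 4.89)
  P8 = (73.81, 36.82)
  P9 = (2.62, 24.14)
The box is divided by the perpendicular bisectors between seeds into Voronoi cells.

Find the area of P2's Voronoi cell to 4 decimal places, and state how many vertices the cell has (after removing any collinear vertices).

Area of P2's cell: 594.2353 (5 vertices)

1. box [0,92]×[0,46]: [(0, 0) (92, 0) (92, 46) (0, 46)]
2. ⊥bis P2·P0 via (42.795,27.36): [(36.5403, 0) (92, 0) (92, 46) (47.0562, 46)]  |A|=2309.2796
3. ⊥bis P2·P1 via (51.695,15.68): [(46.321, 42.7839) (54.8039, 0) (92, 0) (92, 46) (47.0562, 46)]  |A|=1918.5851
4. ⊥bis P2·P3 via (62.995,28.735): [(51.9826, 14.2295) (54.8039, 0) (92, 0) (92, 46) (76.1023, 46)]  |A|=1437.5787
5. ⊥bis P2·P4 via (44.09,31.77): [(51.9826, 14.2295) (54.8039, 0) (92, 0) (92, 46) (76.1023, 46)]  |A|=1437.5787
6. ⊥bis P2·P5 via (48.86,20.43): [(51.9826, 14.2295) (54.8039, 0) (92, 0) (92, 46) (76.1023, 46)]  |A|=1437.5787
7. ⊥bis P2·P6 via (48.025,30.42): [(51.9826, 14.2295) (54.8039, 0) (92, 0) (92, 46) (76.1023, 46)]  |A|=1437.5787
8. ⊥bis P2·P7 via (75.945,12.525): [(51.9826, 14.2295) (53.2941, 7.6151) (92, 16.0052) (92, 46) (76.1023, 46)]  |A|=986.206
9. ⊥bis P2·P8 via (74.05,28.49): [(62.5576, 28.1589) (51.9826, 14.2295) (53.2941, 7.6151) (92, 16.0052) (92, 29.0072)]  |A|=594.2353
10. ⊥bis P2·P9 via (38.455,22.15): [(62.5576, 28.1589) (51.9826, 14.2295) (53.2941, 7.6151) (92, 16.0052) (92, 29.0072)]  |A|=594.2353
11. canonical 5-gon: [(62.5576, 28.1589) (51.9826, 14.2295) (53.2941, 7.6151) (92, 16.0052) (92, 29.0072)]
12. shoelace: 594.2353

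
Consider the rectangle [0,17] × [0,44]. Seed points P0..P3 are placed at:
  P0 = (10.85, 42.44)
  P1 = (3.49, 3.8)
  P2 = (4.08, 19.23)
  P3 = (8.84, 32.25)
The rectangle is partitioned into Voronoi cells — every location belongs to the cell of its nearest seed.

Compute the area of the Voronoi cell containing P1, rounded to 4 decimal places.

1. box [0,17]×[0,44]: [(0, 0) (17, 0) (17, 44) (0, 44)]
2. ⊥bis P1·P0 via (7.17,23.12): [(0, 24.4857) (0, 0) (17, 0) (17, 21.2476)]  |A|=388.7333
3. ⊥bis P1·P2 via (3.785,11.515): [(0, 11.6597) (0, 0) (17, 0) (17, 11.0097)]  |A|=192.6901
4. ⊥bis P1·P3 via (6.165,18.025): [(0, 11.6597) (0, 0) (17, 0) (17, 11.0097)]  |A|=192.6901
5. canonical 4-gon: [(0, 11.6597) (0, 0) (17, 0) (17, 11.0097)]
6. shoelace: 192.6901

Area of P1's cell: 192.6901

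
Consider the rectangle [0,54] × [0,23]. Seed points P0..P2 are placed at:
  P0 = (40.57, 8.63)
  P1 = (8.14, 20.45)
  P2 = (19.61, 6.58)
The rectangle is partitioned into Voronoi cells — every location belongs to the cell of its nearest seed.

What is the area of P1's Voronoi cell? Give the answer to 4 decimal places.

Area of P1's cell: 265.6010

1. box [0,54]×[0,23]: [(0, 0) (54, 0) (54, 23) (0, 23)]
2. ⊥bis P1·P0 via (24.355,14.54): [(0, 0) (19.0555, 0) (27.4385, 23) (0, 23)]  |A|=534.6807
3. ⊥bis P1·P2 via (13.875,13.515): [(0, 2.0409) (25.3447, 23) (0, 23)]  |A|=265.601
4. canonical 3-gon: [(0, 2.0409) (25.3447, 23) (0, 23)]
5. shoelace: 265.601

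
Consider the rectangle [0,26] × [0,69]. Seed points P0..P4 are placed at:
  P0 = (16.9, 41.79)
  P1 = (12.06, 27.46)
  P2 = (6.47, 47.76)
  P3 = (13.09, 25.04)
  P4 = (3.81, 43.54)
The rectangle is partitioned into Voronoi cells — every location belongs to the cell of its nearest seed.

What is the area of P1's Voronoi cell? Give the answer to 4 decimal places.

1. box [0,26]×[0,69]: [(0, 0) (26, 0) (26, 69) (0, 69)]
2. ⊥bis P1·P0 via (14.48,34.625): [(0, 39.5157) (0, 0) (26, 0) (26, 30.7341)]  |A|=913.2467
3. ⊥bis P1·P2 via (9.265,37.61): [(7.2693, 37.0604) (0, 35.0587) (0, 0) (26, 0) (26, 30.7341)]  |A|=897.0473
4. ⊥bis P1·P3 via (12.575,26.25): [(24.3889, 31.2782) (7.2693, 37.0604) (0, 35.0587) (0, 20.8978)]  |A|=210.8349
5. ⊥bis P1·P4 via (7.935,35.5): [(24.3889, 31.2782) (9.5048, 36.3054) (0, 31.4289) (0, 20.8978)]  |A|=188.6027
6. canonical 4-gon: [(24.3889, 31.2782) (9.5048, 36.3054) (0, 31.4289) (0, 20.8978)]
7. shoelace: 188.6027

Area of P1's cell: 188.6027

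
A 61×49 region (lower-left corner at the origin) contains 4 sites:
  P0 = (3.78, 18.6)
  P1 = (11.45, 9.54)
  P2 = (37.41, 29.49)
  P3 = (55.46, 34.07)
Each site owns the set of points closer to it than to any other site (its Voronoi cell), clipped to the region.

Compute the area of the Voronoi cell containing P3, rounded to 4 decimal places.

Area of P3's cell: 623.1710

1. box [0,61]×[0,49]: [(0, 0) (61, 0) (61, 49) (0, 49)]
2. ⊥bis P3·P0 via (29.62,26.335): [(37.5032, 0) (61, 0) (61, 49) (22.8354, 49)]  |A|=1510.7047
3. ⊥bis P3·P1 via (33.455,21.805): [(28.1002, 31.4123) (45.6085, 0) (61, 0) (61, 49) (22.8354, 49)]  |A|=1383.4008
4. ⊥bis P3·P2 via (46.435,31.78): [(54.4988, 0) (61, 0) (61, 49) (42.0656, 49)]  |A|=623.171
5. canonical 4-gon: [(54.4988, 0) (61, 0) (61, 49) (42.0656, 49)]
6. shoelace: 623.171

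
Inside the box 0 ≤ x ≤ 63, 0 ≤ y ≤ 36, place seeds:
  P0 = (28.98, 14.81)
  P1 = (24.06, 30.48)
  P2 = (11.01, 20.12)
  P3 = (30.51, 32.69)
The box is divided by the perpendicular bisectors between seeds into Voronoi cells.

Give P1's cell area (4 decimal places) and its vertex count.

1. box [0,63]×[0,36]: [(0, 0) (63, 0) (63, 36) (0, 36)]
2. ⊥bis P1·P0 via (26.52,22.645): [(0, 14.3184) (63, 34.0988) (63, 36) (0, 36)]  |A|=742.8582
3. ⊥bis P1·P2 via (17.535,25.3): [(21.0149, 20.9165) (63, 34.0988) (63, 36) (9.0406, 36)]  |A|=446.8578
4. ⊥bis P1·P3 via (27.285,31.585): [(21.0149, 20.9165) (29.9763, 23.7302) (25.7723, 36) (9.0406, 36)]  |A|=187.0777
5. canonical 4-gon: [(21.0149, 20.9165) (29.9763, 23.7302) (25.7723, 36) (9.0406, 36)]
6. shoelace: 187.0777

Area of P1's cell: 187.0777 (4 vertices)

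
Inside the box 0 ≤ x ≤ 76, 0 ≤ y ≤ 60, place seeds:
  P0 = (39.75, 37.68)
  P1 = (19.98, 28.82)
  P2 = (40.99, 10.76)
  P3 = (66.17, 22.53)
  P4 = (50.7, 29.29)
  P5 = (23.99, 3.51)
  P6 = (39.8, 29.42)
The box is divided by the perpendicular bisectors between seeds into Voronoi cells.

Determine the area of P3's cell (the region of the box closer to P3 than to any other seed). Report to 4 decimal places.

1. box [0,76]×[0,60]: [(0, 0) (76, 0) (76, 60) (0, 60)]
2. ⊥bis P3·P0 via (52.96,30.105): [(35.6969, 0) (76, 0) (76, 60) (70.1027, 60)]  |A|=1386.0126
3. ⊥bis P3·P1 via (43.075,25.675): [(40.7876, 8.8776) (39.5787, 0) (76, 0) (76, 60) (70.1027, 60)]  |A|=1368.7823
4. ⊥bis P3·P2 via (53.58,16.645): [(49.8354, 24.656) (61.3604, 0) (76, 0) (76, 60) (70.1027, 60)]  |A|=1069.6326
5. ⊥bis P3·P4 via (58.435,25.91): [(53.9968, 15.7533) (61.3604, 0) (76, 0) (76, 60) (73.3315, 60)]  |A|=834.4438
6. ⊥bis P3·P5 via (45.08,13.02): [(53.9968, 15.7533) (61.3604, 0) (76, 0) (76, 60) (73.3315, 60)]  |A|=834.4438
7. ⊥bis P3·P6 via (52.985,25.975): [(53.9968, 15.7533) (61.3604, 0) (76, 0) (76, 60) (73.3315, 60)]  |A|=834.4438
8. canonical 5-gon: [(53.9968, 15.7533) (61.3604, 0) (76, 0) (76, 60) (73.3315, 60)]
9. shoelace: 834.4438

Area of P3's cell: 834.4438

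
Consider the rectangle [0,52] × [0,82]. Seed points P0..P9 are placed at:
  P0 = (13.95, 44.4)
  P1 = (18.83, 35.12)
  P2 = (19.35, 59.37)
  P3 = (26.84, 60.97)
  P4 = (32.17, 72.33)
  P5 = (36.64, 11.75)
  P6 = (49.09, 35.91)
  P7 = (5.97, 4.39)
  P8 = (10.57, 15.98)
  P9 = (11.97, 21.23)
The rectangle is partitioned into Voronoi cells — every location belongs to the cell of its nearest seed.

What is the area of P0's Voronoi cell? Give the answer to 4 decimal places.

Area of P0's cell: 394.1907

1. box [0,52]×[0,82]: [(0, 0) (52, 0) (52, 82) (0, 82)]
2. ⊥bis P0·P1 via (16.39,39.76): [(0, 31.1411) (52, 58.4859) (52, 82) (0, 82)]  |A|=1933.6962
3. ⊥bis P0·P2 via (16.65,51.885): [(0, 57.891) (0, 31.1411) (30.1719, 47.0074)]  |A|=403.5473
4. ⊥bis P0·P3 via (20.395,52.685): [(25.5507, 48.6743) (0, 57.891) (0, 31.1411) (28.6932, 46.2298)]  |A|=400.518
5. ⊥bis P0·P4 via (23.06,58.365): [(25.5507, 48.6743) (0, 57.891) (0, 31.1411) (28.6932, 46.2298)]  |A|=400.518
6. ⊥bis P0·P5 via (25.295,28.075): [(25.5507, 48.6743) (0, 57.891) (0, 31.1411) (28.6932, 46.2298)]  |A|=400.518
7. ⊥bis P0·P6 via (31.52,40.155): [(25.5507, 48.6743) (0, 57.891) (0, 31.1411) (28.6932, 46.2298)]  |A|=400.518
8. ⊥bis P0·P7 via (9.96,24.395): [(25.5507, 48.6743) (0, 57.891) (0, 31.1411) (28.6932, 46.2298)]  |A|=400.518
9. ⊥bis P0·P8 via (12.26,30.19): [(25.5507, 48.6743) (0, 57.891) (0, 31.6481) (0.7862, 31.5546) (28.6932, 46.2298)]  |A|=400.3187
10. ⊥bis P0·P9 via (12.96,32.815): [(25.5507, 48.6743) (0, 57.891) (0, 33.9225) (4.5498, 33.5337) (28.6932, 46.2298)]  |A|=394.1907
11. canonical 5-gon: [(25.5507, 48.6743) (0, 57.891) (0, 33.9225) (4.5498, 33.5337) (28.6932, 46.2298)]
12. shoelace: 394.1907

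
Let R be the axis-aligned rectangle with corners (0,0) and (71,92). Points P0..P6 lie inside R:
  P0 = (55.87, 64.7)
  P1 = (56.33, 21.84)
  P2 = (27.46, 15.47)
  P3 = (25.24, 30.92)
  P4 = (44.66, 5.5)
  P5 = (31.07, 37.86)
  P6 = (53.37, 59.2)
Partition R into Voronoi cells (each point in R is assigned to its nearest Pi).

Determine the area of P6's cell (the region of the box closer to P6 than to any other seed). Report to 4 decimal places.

Area of P6's cell: 858.1193

1. box [0,71]×[0,92]: [(0, 0) (71, 0) (71, 92) (0, 92)]
2. ⊥bis P6·P0 via (54.62,61.95): [(0, 86.7773) (0, 0) (71, 0) (71, 54.5045)]  |A|=5015.5045
3. ⊥bis P6·P1 via (54.85,40.52): [(0, 86.7773) (0, 36.1743) (71, 41.7996) (71, 54.5045)]  |A|=2247.4335
4. ⊥bis P6·P2 via (40.415,37.335): [(0, 86.7773) (0, 61.2809) (37.3761, 39.1356) (71, 41.7996) (71, 54.5045)]  |A|=1778.2406
5. ⊥bis P6·P3 via (39.305,45.06): [(0, 86.7773) (0, 84.1565) (44.6793, 39.7142) (71, 41.7996) (71, 54.5045)]  |A|=1175.5266
6. ⊥bis P6·P4 via (49.015,32.35): [(0, 86.7773) (0, 84.1565) (44.6793, 39.7142) (71, 41.7996) (71, 54.5045)]  |A|=1175.5266
7. ⊥bis P6·P5 via (42.22,48.53): [(9.9452, 82.2567) (50.2351, 40.1544) (71, 41.7996) (71, 54.5045)]  |A|=858.1193
8. canonical 4-gon: [(9.9452, 82.2567) (50.2351, 40.1544) (71, 41.7996) (71, 54.5045)]
9. shoelace: 858.1193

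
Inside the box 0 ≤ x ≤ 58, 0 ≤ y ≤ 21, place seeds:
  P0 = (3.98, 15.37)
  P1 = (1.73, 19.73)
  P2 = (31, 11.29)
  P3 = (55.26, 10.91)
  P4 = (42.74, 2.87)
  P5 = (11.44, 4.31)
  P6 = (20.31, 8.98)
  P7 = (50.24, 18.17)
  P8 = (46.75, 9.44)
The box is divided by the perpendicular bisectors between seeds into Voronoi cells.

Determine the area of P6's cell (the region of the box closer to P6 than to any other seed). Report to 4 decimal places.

Area of P6's cell: 217.4648

1. box [0,58]×[0,21]: [(0, 0) (58, 0) (58, 21) (0, 21)]
2. ⊥bis P6·P0 via (12.145,12.175): [(7.3809, 0) (58, 0) (58, 21) (15.5983, 21)]  |A|=976.7191
3. ⊥bis P6·P1 via (11.02,14.355): [(7.3809, 0) (58, 0) (58, 21) (15.5983, 21)]  |A|=976.7191
4. ⊥bis P6·P2 via (25.655,10.135): [(7.3809, 0) (27.8451, 0) (23.3072, 21) (15.5983, 21)]  |A|=295.8178
5. ⊥bis P6·P3 via (37.785,9.945): [(7.3809, 0) (27.8451, 0) (23.3072, 21) (15.5983, 21)]  |A|=295.8178
6. ⊥bis P6·P4 via (31.525,5.925): [(7.3809, 0) (27.8451, 0) (23.3072, 21) (15.5983, 21)]  |A|=295.8178
7. ⊥bis P6·P5 via (15.875,6.645): [(12.494, 13.0668) (19.3736, 0) (27.8451, 0) (23.3072, 21) (15.5983, 21)]  |A|=217.4648
8. ⊥bis P6·P7 via (35.275,13.575): [(12.494, 13.0668) (19.3736, 0) (27.8451, 0) (23.3072, 21) (15.5983, 21)]  |A|=217.4648
9. ⊥bis P6·P8 via (33.53,9.21): [(12.494, 13.0668) (19.3736, 0) (27.8451, 0) (23.3072, 21) (15.5983, 21)]  |A|=217.4648
10. canonical 5-gon: [(12.494, 13.0668) (19.3736, 0) (27.8451, 0) (23.3072, 21) (15.5983, 21)]
11. shoelace: 217.4648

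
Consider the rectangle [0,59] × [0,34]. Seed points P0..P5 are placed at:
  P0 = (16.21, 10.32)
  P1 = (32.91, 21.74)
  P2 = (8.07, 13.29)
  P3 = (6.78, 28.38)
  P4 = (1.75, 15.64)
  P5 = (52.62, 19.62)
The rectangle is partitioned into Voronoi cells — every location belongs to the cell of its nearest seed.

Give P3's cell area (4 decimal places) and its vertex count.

Area of P3's cell: 250.4397 (6 vertices)

1. box [0,59]×[0,34]: [(0, 0) (59, 0) (59, 34) (0, 34)]
2. ⊥bis P3·P0 via (11.495,19.35): [(0, 13.3479) (39.5522, 34) (0, 34)]  |A|=408.4175
3. ⊥bis P3·P1 via (19.845,25.06): [(0, 13.3479) (19.4494, 23.5034) (22.1168, 34) (0, 34)]  |A|=316.9114
4. ⊥bis P3·P2 via (7.425,20.835): [(0, 20.2003) (15.6926, 21.5418) (19.4494, 23.5034) (22.1168, 34) (0, 34)]  |A|=263.1457
5. ⊥bis P3·P4 via (4.265,22.01): [(0, 23.6939) (7.2738, 20.8221) (15.6926, 21.5418) (19.4494, 23.5034) (22.1168, 34) (0, 34)]  |A|=250.4397
6. ⊥bis P3·P5 via (29.7,24): [(0, 23.6939) (7.2738, 20.8221) (15.6926, 21.5418) (19.4494, 23.5034) (22.1168, 34) (0, 34)]  |A|=250.4397
7. canonical 6-gon: [(0, 23.6939) (7.2738, 20.8221) (15.6926, 21.5418) (19.4494, 23.5034) (22.1168, 34) (0, 34)]
8. shoelace: 250.4397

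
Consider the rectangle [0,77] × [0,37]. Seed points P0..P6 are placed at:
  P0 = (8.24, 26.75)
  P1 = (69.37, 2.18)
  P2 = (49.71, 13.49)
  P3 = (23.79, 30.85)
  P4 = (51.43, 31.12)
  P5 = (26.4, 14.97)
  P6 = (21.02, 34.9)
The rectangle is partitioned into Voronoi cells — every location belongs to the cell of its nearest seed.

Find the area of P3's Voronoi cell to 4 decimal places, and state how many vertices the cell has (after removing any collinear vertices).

Area of P3's cell: 238.5393 (5 vertices)

1. box [0,77]×[0,37]: [(0, 0) (77, 0) (77, 37) (0, 37)]
2. ⊥bis P3·P0 via (16.015,28.8): [(23.6086, 0) (77, 0) (77, 37) (13.8529, 37)]  |A|=2155.962
3. ⊥bis P3·P1 via (46.58,16.515): [(23.6086, 0) (36.192, 0) (59.4651, 37) (13.8529, 37)]  |A|=1076.6192
4. ⊥bis P3·P2 via (36.75,22.17): [(23.1264, 1.8288) (46.6824, 37) (13.8529, 37)]  |A|=577.3271
5. ⊥bis P3·P4 via (37.61,30.985): [(23.1264, 1.8288) (37.6825, 23.5623) (37.5512, 37) (13.8529, 37)]  |A|=515.9761
6. ⊥bis P3·P5 via (25.095,22.91): [(17.8806, 21.7243) (37.6687, 24.9766) (37.5512, 37) (13.8529, 37)]  |A|=300.1556
7. ⊥bis P3·P6 via (22.405,32.875): [(16.081, 28.5497) (17.8806, 21.7243) (37.6687, 24.9766) (37.5512, 37) (28.4361, 37)]  |A|=238.5393
8. canonical 5-gon: [(16.081, 28.5497) (17.8806, 21.7243) (37.6687, 24.9766) (37.5512, 37) (28.4361, 37)]
9. shoelace: 238.5393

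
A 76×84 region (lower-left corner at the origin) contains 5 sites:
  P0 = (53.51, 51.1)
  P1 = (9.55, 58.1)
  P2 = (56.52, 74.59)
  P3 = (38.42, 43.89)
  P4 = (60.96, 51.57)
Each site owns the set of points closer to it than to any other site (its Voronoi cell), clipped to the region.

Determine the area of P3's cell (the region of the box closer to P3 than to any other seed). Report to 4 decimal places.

Area of P3's cell: 2468.7902

1. box [0,76]×[0,84]: [(0, 0) (76, 0) (76, 84) (0, 84)]
2. ⊥bis P3·P0 via (45.965,47.495): [(0, 0) (68.6581, 0) (28.5229, 84) (0, 84)]  |A|=4081.6029
3. ⊥bis P3·P1 via (23.985,50.995): [(0, 2.2654) (0, 0) (68.6581, 0) (34.2897, 71.9306)]  |A|=2508.1513
4. ⊥bis P3·P2 via (47.47,59.24): [(32.4128, 68.1174) (0, 2.2654) (0, 0) (68.6581, 0) (37.5622, 65.0814)]  |A|=2495.4841
5. ⊥bis P3·P4 via (49.69,47.73): [(32.4128, 68.1174) (0, 2.2654) (0, 0) (65.9529, 0) (59.2285, 19.7354) (37.5622, 65.0814)]  |A|=2468.7902
6. canonical 6-gon: [(32.4128, 68.1174) (0, 2.2654) (0, 0) (65.9529, 0) (59.2285, 19.7354) (37.5622, 65.0814)]
7. shoelace: 2468.7902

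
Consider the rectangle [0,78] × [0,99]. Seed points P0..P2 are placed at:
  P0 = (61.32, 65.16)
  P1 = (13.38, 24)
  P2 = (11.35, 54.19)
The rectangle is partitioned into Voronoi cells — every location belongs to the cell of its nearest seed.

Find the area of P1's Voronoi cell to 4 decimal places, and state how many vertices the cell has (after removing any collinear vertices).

1. box [0,78]×[0,99]: [(0, 0) (78, 0) (78, 99) (0, 99)]
2. ⊥bis P1·P0 via (37.35,44.58): [(0, 88.0824) (0, 0) (75.6252, 0)]  |A|=3330.6245
3. ⊥bis P1·P2 via (12.365,39.095): [(40.4386, 40.9827) (0, 38.2636) (0, 0) (75.6252, 0)]  |A|=2323.3236
4. canonical 4-gon: [(40.4386, 40.9827) (0, 38.2636) (0, 0) (75.6252, 0)]
5. shoelace: 2323.3236

Area of P1's cell: 2323.3236 (4 vertices)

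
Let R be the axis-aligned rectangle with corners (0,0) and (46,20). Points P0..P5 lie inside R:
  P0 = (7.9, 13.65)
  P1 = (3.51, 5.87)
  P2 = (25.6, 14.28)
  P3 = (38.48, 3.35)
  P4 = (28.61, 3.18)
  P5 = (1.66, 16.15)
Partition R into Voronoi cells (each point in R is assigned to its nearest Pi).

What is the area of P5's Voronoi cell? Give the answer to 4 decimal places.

1. box [0,46]×[0,20]: [(0, 0) (46, 0) (46, 20) (0, 20)]
2. ⊥bis P5·P0 via (4.78,14.9): [(0, 2.9691) (6.8233, 20) (0, 20)]  |A|=58.1031
3. ⊥bis P5·P1 via (2.585,11.01): [(0, 10.5448) (3.271, 11.1334) (6.8233, 20) (0, 20)]  |A|=45.7132
4. ⊥bis P5·P2 via (13.63,15.215): [(0, 10.5448) (3.271, 11.1334) (6.8233, 20) (0, 20)]  |A|=45.7132
5. ⊥bis P5·P3 via (20.07,9.75): [(0, 10.5448) (3.271, 11.1334) (6.8233, 20) (0, 20)]  |A|=45.7132
6. ⊥bis P5·P4 via (15.135,9.665): [(0, 10.5448) (3.271, 11.1334) (6.8233, 20) (0, 20)]  |A|=45.7132
7. canonical 4-gon: [(0, 10.5448) (3.271, 11.1334) (6.8233, 20) (0, 20)]
8. shoelace: 45.7132

Area of P5's cell: 45.7132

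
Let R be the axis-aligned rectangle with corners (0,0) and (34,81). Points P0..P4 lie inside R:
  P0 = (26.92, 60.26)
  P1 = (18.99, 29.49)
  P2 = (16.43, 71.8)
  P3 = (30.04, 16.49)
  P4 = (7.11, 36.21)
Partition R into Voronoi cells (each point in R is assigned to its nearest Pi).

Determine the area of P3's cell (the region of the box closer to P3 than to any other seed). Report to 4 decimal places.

1. box [0,34]×[0,81]: [(0, 0) (34, 0) (34, 81) (0, 81)]
2. ⊥bis P3·P0 via (28.48,38.375): [(0, 36.3449) (0, 0) (34, 0) (34, 38.7685)]  |A|=1276.9273
3. ⊥bis P3·P1 via (24.515,22.99): [(0, 2.1523) (0, 0) (34, 0) (34, 31.0523)]  |A|=564.4765
4. ⊥bis P3·P2 via (23.235,44.145): [(0, 2.1523) (0, 0) (34, 0) (34, 31.0523)]  |A|=564.4765
5. ⊥bis P3·P4 via (18.575,26.35): [(0, 2.1523) (0, 0) (34, 0) (34, 31.0523)]  |A|=564.4765
6. canonical 4-gon: [(0, 2.1523) (0, 0) (34, 0) (34, 31.0523)]
7. shoelace: 564.4765

Area of P3's cell: 564.4765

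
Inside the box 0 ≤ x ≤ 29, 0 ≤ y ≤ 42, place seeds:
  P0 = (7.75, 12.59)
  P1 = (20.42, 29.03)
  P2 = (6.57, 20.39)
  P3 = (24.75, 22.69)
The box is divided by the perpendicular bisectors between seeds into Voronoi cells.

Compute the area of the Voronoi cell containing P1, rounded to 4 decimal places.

Area of P1's cell: 352.0626

1. box [0,29]×[0,42]: [(0, 0) (29, 0) (29, 42) (0, 42)]
2. ⊥bis P1·P0 via (14.085,20.81): [(0, 31.665) (29, 9.3153) (29, 42) (0, 42)]  |A|=623.7851
3. ⊥bis P1·P2 via (13.495,24.71): [(17.6344, 18.0746) (29, 9.3153) (29, 42) (2.709, 42)]  |A|=500.2526
4. ⊥bis P1·P3 via (22.585,25.86): [(15.7077, 21.163) (29, 30.2412) (29, 42) (2.709, 42)]  |A|=352.0626
5. canonical 4-gon: [(15.7077, 21.163) (29, 30.2412) (29, 42) (2.709, 42)]
6. shoelace: 352.0626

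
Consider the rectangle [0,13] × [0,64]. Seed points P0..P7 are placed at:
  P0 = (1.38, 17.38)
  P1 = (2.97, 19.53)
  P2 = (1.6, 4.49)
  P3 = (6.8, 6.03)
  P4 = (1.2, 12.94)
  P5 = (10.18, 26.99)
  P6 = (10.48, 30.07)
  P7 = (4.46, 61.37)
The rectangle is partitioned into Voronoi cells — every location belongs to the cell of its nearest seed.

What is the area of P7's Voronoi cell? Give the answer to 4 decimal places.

Area of P7's cell: 240.0653

1. box [0,13]×[0,64]: [(0, 0) (13, 0) (13, 64) (0, 64)]
2. ⊥bis P7·P0 via (2.92,39.375): [(0, 39.5794) (13, 38.6692) (13, 64) (0, 64)]  |A|=323.3835
3. ⊥bis P7·P1 via (3.715,40.45): [(0, 40.5823) (13, 40.1193) (13, 64) (0, 64)]  |A|=307.4393
4. ⊥bis P7·P2 via (3.03,32.93): [(0, 40.5823) (13, 40.1193) (13, 64) (0, 64)]  |A|=307.4393
5. ⊥bis P7·P3 via (5.63,33.7): [(0, 40.5823) (13, 40.1193) (13, 64) (0, 64)]  |A|=307.4393
6. ⊥bis P7·P4 via (2.83,37.155): [(0, 40.5823) (13, 40.1193) (13, 64) (0, 64)]  |A|=307.4393
7. ⊥bis P7·P5 via (7.32,44.18): [(0, 42.9621) (13, 45.125) (13, 64) (0, 64)]  |A|=259.4336
8. ⊥bis P7·P6 via (7.47,45.72): [(0, 44.2833) (13, 46.7836) (13, 64) (0, 64)]  |A|=240.0653
9. canonical 4-gon: [(0, 44.2833) (13, 46.7836) (13, 64) (0, 64)]
10. shoelace: 240.0653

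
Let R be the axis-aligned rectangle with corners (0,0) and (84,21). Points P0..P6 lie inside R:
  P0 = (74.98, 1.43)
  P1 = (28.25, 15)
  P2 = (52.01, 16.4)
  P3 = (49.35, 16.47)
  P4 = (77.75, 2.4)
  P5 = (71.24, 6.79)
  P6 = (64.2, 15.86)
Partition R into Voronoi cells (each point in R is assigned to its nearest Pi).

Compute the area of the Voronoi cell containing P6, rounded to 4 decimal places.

Area of P6's cell: 192.1291

1. box [0,84]×[0,21]: [(0, 0) (84, 0) (84, 21) (0, 21)]
2. ⊥bis P6·P0 via (69.59,8.645): [(0, 0) (58.0179, 0) (84, 19.4101) (84, 21) (0, 21)]  |A|=1511.8429
3. ⊥bis P6·P1 via (46.225,15.43): [(46.5941, 0) (58.0179, 0) (84, 19.4101) (84, 21) (46.0918, 21)]  |A|=538.6412
4. ⊥bis P6·P2 via (58.105,16.13): [(57.3905, 0) (58.0179, 0) (84, 19.4101) (84, 21) (58.3207, 21)]  |A|=296.8753
5. ⊥bis P6·P3 via (56.775,16.165): [(57.3905, 0) (58.0179, 0) (84, 19.4101) (84, 21) (58.3207, 21)]  |A|=296.8753
6. ⊥bis P6·P4 via (70.975,9.13): [(57.3905, 0) (58.0179, 0) (73.0921, 11.2613) (82.7662, 21) (58.3207, 21)]  |A|=282.1958
7. ⊥bis P6·P5 via (67.72,11.325): [(57.5422, 3.4251) (80.1848, 21) (58.3207, 21)]  |A|=192.1291
8. canonical 3-gon: [(57.5422, 3.4251) (80.1848, 21) (58.3207, 21)]
9. shoelace: 192.1291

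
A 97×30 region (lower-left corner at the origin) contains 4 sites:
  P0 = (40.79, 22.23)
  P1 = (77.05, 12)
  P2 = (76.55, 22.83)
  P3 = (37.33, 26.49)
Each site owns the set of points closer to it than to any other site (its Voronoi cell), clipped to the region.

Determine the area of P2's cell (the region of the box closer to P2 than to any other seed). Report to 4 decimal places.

Area of P2's cell: 480.7226

1. box [0,97]×[0,30]: [(0, 0) (97, 0) (97, 30) (0, 30)]
2. ⊥bis P2·P0 via (58.67,22.53): [(59.048, 0) (97, 0) (97, 30) (58.5447, 30)]  |A|=1146.1097
3. ⊥bis P2·P1 via (76.8,17.415): [(58.7698, 16.5826) (97, 18.3476) (97, 30) (58.5447, 30)]  |A|=480.7226
4. ⊥bis P2·P3 via (56.94,24.66): [(58.7698, 16.5826) (97, 18.3476) (97, 30) (58.5447, 30)]  |A|=480.7226
5. canonical 4-gon: [(58.7698, 16.5826) (97, 18.3476) (97, 30) (58.5447, 30)]
6. shoelace: 480.7226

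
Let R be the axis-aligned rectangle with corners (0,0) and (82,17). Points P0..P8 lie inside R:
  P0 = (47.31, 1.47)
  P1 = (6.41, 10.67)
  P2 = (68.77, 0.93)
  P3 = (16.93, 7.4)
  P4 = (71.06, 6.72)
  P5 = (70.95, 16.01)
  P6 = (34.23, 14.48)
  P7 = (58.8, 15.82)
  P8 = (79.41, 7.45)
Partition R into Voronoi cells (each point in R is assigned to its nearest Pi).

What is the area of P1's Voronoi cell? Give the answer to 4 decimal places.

Area of P1's cell: 195.5629

1. box [0,82]×[0,17]: [(0, 0) (82, 0) (82, 17) (0, 17)]
2. ⊥bis P1·P0 via (26.86,6.07): [(0, 0) (25.4946, 0) (29.3186, 17) (0, 17)]  |A|=465.9122
3. ⊥bis P1·P2 via (37.59,5.8): [(0, 0) (25.4946, 0) (29.3186, 17) (0, 17)]  |A|=465.9122
4. ⊥bis P1·P3 via (11.67,9.035): [(0, 0) (8.8616, 0) (14.1458, 17) (0, 17)]  |A|=195.5629
5. ⊥bis P1·P4 via (38.735,8.695): [(0, 0) (8.8616, 0) (14.1458, 17) (0, 17)]  |A|=195.5629
6. ⊥bis P1·P5 via (38.68,13.34): [(0, 0) (8.8616, 0) (14.1458, 17) (0, 17)]  |A|=195.5629
7. ⊥bis P1·P6 via (20.32,12.575): [(0, 0) (8.8616, 0) (14.1458, 17) (0, 17)]  |A|=195.5629
8. ⊥bis P1·P7 via (32.605,13.245): [(0, 0) (8.8616, 0) (14.1458, 17) (0, 17)]  |A|=195.5629
9. ⊥bis P1·P8 via (42.91,9.06): [(0, 0) (8.8616, 0) (14.1458, 17) (0, 17)]  |A|=195.5629
10. canonical 4-gon: [(0, 0) (8.8616, 0) (14.1458, 17) (0, 17)]
11. shoelace: 195.5629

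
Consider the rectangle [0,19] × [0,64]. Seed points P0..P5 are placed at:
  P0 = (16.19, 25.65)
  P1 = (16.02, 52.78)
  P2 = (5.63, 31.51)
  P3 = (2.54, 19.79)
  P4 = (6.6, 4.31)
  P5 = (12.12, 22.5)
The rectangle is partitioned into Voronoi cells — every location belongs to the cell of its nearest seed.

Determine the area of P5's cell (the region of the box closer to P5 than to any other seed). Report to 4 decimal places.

1. box [0,19]×[0,64]: [(0, 0) (19, 0) (19, 64) (0, 64)]
2. ⊥bis P5·P0 via (14.155,24.075): [(0, 42.3642) (0, 0) (19, 0) (19, 17.815)]  |A|=571.7016
3. ⊥bis P5·P1 via (14.07,37.64): [(2.5033, 39.1298) (0, 39.4522) (0, 0) (19, 0) (19, 17.815)]  |A|=568.0568
4. ⊥bis P5·P2 via (8.875,27.005): [(10.8091, 28.3981) (0, 20.6122) (0, 0) (19, 0) (19, 17.815)]  |A|=454.1424
5. ⊥bis P5·P3 via (7.33,21.145): [(10.8091, 28.3981) (6.2144, 25.0886) (13.3115, 0) (19, 0) (19, 17.815)]  |A|=223.1122
6. ⊥bis P5·P4 via (9.36,13.405): [(10.8091, 28.3981) (6.2144, 25.0886) (9.5345, 13.3521) (19, 10.4796) (19, 17.815)]  |A|=135.5382
7. canonical 5-gon: [(10.8091, 28.3981) (6.2144, 25.0886) (9.5345, 13.3521) (19, 10.4796) (19, 17.815)]
8. shoelace: 135.5382

Area of P5's cell: 135.5382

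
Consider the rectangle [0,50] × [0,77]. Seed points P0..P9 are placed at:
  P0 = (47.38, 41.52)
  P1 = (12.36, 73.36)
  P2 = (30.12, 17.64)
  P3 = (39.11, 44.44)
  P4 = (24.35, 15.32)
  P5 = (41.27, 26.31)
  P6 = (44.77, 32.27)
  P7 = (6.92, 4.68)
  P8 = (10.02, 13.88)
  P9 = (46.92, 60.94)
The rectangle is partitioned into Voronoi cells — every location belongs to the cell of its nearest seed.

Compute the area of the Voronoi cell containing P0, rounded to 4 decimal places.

Area of P0's cell: 90.4318

1. box [0,50]×[0,77]: [(0, 0) (50, 0) (50, 77) (0, 77)]
2. ⊥bis P0·P1 via (29.87,57.44): [(0, 24.5868) (0, 0) (50, 0) (50, 77) (47.6538, 77)]  |A|=2601.1535
3. ⊥bis P0·P2 via (38.75,29.58): [(18.106, 44.5011) (50, 21.4487) (50, 77) (47.6538, 77)]  |A|=923.9999
4. ⊥bis P0·P3 via (43.245,42.98): [(38.5617, 29.7161) (50, 21.4487) (50, 62.1115)]  |A|=232.5557
5. ⊥bis P0·P4 via (35.865,28.42): [(38.5617, 29.7161) (50, 21.4487) (50, 62.1115)]  |A|=232.5557
6. ⊥bis P0·P5 via (44.325,33.915): [(40.576, 35.421) (50, 31.6353) (50, 62.1115)]  |A|=143.603
7. ⊥bis P0·P6 via (46.075,36.895): [(41.5475, 38.1725) (50, 35.7875) (50, 62.1115)]  |A|=111.251
8. ⊥bis P0·P7 via (27.15,23.1): [(41.5475, 38.1725) (50, 35.7875) (50, 62.1115)]  |A|=111.251
9. ⊥bis P0·P8 via (28.7,27.7): [(41.5475, 38.1725) (50, 35.7875) (50, 62.1115)]  |A|=111.251
10. ⊥bis P0·P9 via (47.15,51.23): [(46.1496, 51.2063) (41.5475, 38.1725) (50, 35.7875) (50, 51.2975)]  |A|=90.4318
11. canonical 4-gon: [(46.1496, 51.2063) (41.5475, 38.1725) (50, 35.7875) (50, 51.2975)]
12. shoelace: 90.4318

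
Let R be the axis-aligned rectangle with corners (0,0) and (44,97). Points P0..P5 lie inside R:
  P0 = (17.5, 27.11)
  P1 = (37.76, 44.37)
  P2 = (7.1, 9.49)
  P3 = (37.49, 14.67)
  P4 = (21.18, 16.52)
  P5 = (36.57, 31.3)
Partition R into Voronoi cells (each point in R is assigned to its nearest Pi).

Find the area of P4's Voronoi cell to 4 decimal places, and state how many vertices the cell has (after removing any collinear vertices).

Area of P4's cell: 300.4285 (5 vertices)

1. box [0,44]×[0,97]: [(0, 0) (44, 0) (44, 97) (0, 97)]
2. ⊥bis P4·P0 via (19.34,21.815): [(0, 15.0944) (0, 0) (44, 0) (44, 30.3843)]  |A|=1000.5311
3. ⊥bis P4·P1 via (29.47,30.445): [(34.8897, 27.2185) (0, 15.0944) (0, 0) (44, 0) (44, 21.7948)]  |A|=961.4048
4. ⊥bis P4·P2 via (14.14,13.005): [(34.8897, 27.2185) (11.1604, 18.9726) (20.6333, 0) (44, 0) (44, 21.7948)]  |A|=681.4413
5. ⊥bis P4·P3 via (29.335,15.595): [(30.4796, 25.686) (11.1604, 18.9726) (20.6333, 0) (27.5661, 0)]  |A|=304.1032
6. ⊥bis P4·P5 via (28.875,23.91): [(30.1299, 22.6033) (27.9977, 24.8235) (11.1604, 18.9726) (20.6333, 0) (27.5661, 0)]  |A|=300.4285
7. canonical 5-gon: [(30.1299, 22.6033) (27.9977, 24.8235) (11.1604, 18.9726) (20.6333, 0) (27.5661, 0)]
8. shoelace: 300.4285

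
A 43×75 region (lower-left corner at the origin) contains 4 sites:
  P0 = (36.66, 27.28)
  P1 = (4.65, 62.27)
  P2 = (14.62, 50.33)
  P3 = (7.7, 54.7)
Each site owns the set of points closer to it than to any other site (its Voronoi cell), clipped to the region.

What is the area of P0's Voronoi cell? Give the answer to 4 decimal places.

1. box [0,43]×[0,75]: [(0, 0) (43, 0) (43, 75) (0, 75)]
2. ⊥bis P0·P1 via (20.655,44.775): [(0, 25.8791) (0, 0) (43, 0) (43, 65.2169)]  |A|=1958.5655
3. ⊥bis P0·P2 via (25.64,38.805): [(0, 14.2885) (0, 0) (43, 0) (43, 55.4043)]  |A|=1498.3954
4. ⊥bis P0·P3 via (22.18,40.99): [(0, 14.2885) (0, 0) (43, 0) (43, 55.4043)]  |A|=1498.3954
5. canonical 4-gon: [(0, 14.2885) (0, 0) (43, 0) (43, 55.4043)]
6. shoelace: 1498.3954

Area of P0's cell: 1498.3954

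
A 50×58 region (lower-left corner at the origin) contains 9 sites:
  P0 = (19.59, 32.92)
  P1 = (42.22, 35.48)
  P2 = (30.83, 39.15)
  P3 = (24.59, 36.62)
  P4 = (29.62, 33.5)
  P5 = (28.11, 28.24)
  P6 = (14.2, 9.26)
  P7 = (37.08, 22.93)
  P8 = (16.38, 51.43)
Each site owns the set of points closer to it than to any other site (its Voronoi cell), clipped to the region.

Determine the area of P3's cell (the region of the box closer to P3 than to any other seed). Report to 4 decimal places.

Area of P3's cell: 84.0525

1. box [0,50]×[0,58]: [(0, 0) (50, 0) (50, 58) (0, 58)]
2. ⊥bis P3·P0 via (22.09,34.77): [(47.8198, 0) (50, 0) (50, 58) (4.8998, 58)]  |A|=1371.1316
3. ⊥bis P3·P1 via (33.405,36.05): [(32.4196, 20.8111) (34.8243, 58) (4.8998, 58)]  |A|=556.4309
4. ⊥bis P3·P2 via (27.71,37.885): [(32.4196, 20.8111) (32.724, 25.5184) (19.5544, 58) (4.8998, 58)]  |A|=308.4352
5. ⊥bis P3·P4 via (27.105,35.06): [(24.7203, 31.2155) (28.1635, 36.7665) (19.5544, 58) (4.8998, 58)]  |A|=256.7079
6. ⊥bis P3·P5 via (26.35,32.43): [(24.4212, 31.6198) (25.1649, 31.9322) (28.1635, 36.7665) (19.5544, 58) (4.8998, 58)]  |A|=256.5108
7. ⊥bis P3·P6 via (19.395,22.94): [(24.4212, 31.6198) (25.1649, 31.9322) (28.1635, 36.7665) (19.5544, 58) (4.8998, 58)]  |A|=256.5108
8. ⊥bis P3·P7 via (30.835,29.775): [(24.4212, 31.6198) (25.1649, 31.9322) (28.1635, 36.7665) (19.5544, 58) (4.8998, 58)]  |A|=256.5108
9. ⊥bis P3·P8 via (20.485,44.025): [(16.7667, 41.9637) (24.4212, 31.6198) (25.1649, 31.9322) (28.1635, 36.7665) (24.3515, 46.1684)]  |A|=84.0525
10. canonical 5-gon: [(16.7667, 41.9637) (24.4212, 31.6198) (25.1649, 31.9322) (28.1635, 36.7665) (24.3515, 46.1684)]
11. shoelace: 84.0525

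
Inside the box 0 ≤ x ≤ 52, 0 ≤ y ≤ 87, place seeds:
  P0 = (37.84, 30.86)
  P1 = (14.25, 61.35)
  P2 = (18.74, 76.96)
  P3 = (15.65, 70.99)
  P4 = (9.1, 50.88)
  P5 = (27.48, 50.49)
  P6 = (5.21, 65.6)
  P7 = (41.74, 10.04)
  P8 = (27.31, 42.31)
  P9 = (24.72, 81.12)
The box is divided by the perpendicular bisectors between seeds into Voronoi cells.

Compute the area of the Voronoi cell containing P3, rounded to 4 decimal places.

1. box [0,52]×[0,87]: [(0, 0) (52, 0) (52, 87) (0, 87)]
2. ⊥bis P3·P0 via (26.745,50.925): [(0, 36.1363) (52, 64.8898) (52, 87) (0, 87)]  |A|=1897.3214
3. ⊥bis P3·P1 via (14.95,66.17): [(0, 68.3412) (46.1268, 61.6422) (52, 64.8898) (52, 87) (0, 87)]  |A|=1154.5666
4. ⊥bis P3·P2 via (17.195,73.975): [(0, 82.8749) (0, 68.3412) (39.0315, 62.6727)]  |A|=283.6374
5. ⊥bis P3·P4 via (12.375,60.935): [(0, 82.8749) (0, 68.3412) (39.0315, 62.6727)]  |A|=283.6374
6. ⊥bis P3·P5 via (21.565,60.74): [(31.5892, 66.5247) (0, 82.8749) (0, 68.3412) (27.7526, 64.3107)]  |A|=268.0093
7. ⊥bis P3·P6 via (10.43,68.295): [(31.5892, 66.5247) (3.9611, 80.8247) (11.2497, 66.7074) (27.7526, 64.3107)]  |A|=165.7708
8. ⊥bis P3·P7 via (28.695,40.515): [(31.5892, 66.5247) (3.9611, 80.8247) (11.2497, 66.7074) (27.7526, 64.3107)]  |A|=165.7708
9. ⊥bis P3·P8 via (21.48,56.65): [(31.5892, 66.5247) (3.9611, 80.8247) (11.2497, 66.7074) (27.7526, 64.3107)]  |A|=165.7708
10. ⊥bis P3·P9 via (20.185,76.055): [(31.127, 66.258) (29.7876, 67.4572) (3.9611, 80.8247) (11.2497, 66.7074) (27.7526, 64.3107)]  |A|=165.315
11. canonical 5-gon: [(31.127, 66.258) (29.7876, 67.4572) (3.9611, 80.8247) (11.2497, 66.7074) (27.7526, 64.3107)]
12. shoelace: 165.315

Area of P3's cell: 165.3150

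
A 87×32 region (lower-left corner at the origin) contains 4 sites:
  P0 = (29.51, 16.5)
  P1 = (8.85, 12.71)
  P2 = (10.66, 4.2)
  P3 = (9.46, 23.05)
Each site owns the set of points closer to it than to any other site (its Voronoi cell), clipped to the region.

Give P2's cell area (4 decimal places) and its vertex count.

Area of P2's cell: 205.9705 (4 vertices)

1. box [0,87]×[0,32]: [(0, 0) (87, 0) (87, 32) (0, 32)]
2. ⊥bis P2·P0 via (20.085,10.35): [(0, 0) (26.8386, 0) (5.9579, 32) (0, 32)]  |A|=524.7444
3. ⊥bis P2·P1 via (9.755,8.455): [(0, 6.3802) (0, 0) (26.8386, 0) (19.9119, 10.6153)]  |A|=205.9705
4. ⊥bis P2·P3 via (10.06,13.625): [(0, 6.3802) (0, 0) (26.8386, 0) (19.9119, 10.6153)]  |A|=205.9705
5. canonical 4-gon: [(0, 6.3802) (0, 0) (26.8386, 0) (19.9119, 10.6153)]
6. shoelace: 205.9705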